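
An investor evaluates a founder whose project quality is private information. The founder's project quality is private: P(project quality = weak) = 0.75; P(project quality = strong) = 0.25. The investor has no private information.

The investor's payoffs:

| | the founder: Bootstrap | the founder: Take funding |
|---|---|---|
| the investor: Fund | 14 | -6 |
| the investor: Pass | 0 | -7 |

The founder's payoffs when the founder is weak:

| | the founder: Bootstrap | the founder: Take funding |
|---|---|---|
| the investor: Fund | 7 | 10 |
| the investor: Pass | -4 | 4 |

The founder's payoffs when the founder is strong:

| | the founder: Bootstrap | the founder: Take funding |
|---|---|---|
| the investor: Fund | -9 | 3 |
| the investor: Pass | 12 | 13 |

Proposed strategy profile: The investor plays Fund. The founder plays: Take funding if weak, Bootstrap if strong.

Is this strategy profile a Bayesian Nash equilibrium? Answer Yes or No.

No

The investor plays Fund: E[Fund] = 0.75·(-6) + 0.25·(14) = -1; E[Pass] = -5.25. Best-responding. ✓
The founder (project quality weak), facing Fund: Bootstrap gives 7, Take funding gives 10. Proposed Take funding is best. ✓
The founder (project quality strong), facing Fund: Bootstrap gives -9, Take funding gives 3. Proposed Bootstrap is not best — profitable deviation exists. ✗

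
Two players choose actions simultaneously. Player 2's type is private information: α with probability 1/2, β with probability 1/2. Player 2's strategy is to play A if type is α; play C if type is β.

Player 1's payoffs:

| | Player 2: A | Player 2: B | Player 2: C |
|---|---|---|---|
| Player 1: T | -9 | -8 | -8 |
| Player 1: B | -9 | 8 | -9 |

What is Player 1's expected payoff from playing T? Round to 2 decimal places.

E[T] = 1/2·(-9) + 1/2·(-8) = (-9/2) + (-4) = -17/2

-8.50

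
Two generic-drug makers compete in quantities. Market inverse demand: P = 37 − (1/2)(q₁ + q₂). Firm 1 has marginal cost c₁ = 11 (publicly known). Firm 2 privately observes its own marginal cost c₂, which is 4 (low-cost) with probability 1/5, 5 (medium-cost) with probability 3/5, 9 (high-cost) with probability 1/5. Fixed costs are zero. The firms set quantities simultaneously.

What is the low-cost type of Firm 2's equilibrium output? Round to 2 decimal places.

26.13

Type-c best response for Firm 2: q₂(c) = (37 − c) − q₁/2.
Firm 1 maximizes expected profit; its first-order condition is 37 − q₁ − (1/2)E[q₂] − 11 = 0.
Substituting E[q₂] and solving: E[c₂] = 5.6, so q₁ = (37 − 2·11 + 5.6)/(3/2) = 13.7333.
q₂(low-cost) = (37 − 4 − (1/2)·13.7333) = 26.1333.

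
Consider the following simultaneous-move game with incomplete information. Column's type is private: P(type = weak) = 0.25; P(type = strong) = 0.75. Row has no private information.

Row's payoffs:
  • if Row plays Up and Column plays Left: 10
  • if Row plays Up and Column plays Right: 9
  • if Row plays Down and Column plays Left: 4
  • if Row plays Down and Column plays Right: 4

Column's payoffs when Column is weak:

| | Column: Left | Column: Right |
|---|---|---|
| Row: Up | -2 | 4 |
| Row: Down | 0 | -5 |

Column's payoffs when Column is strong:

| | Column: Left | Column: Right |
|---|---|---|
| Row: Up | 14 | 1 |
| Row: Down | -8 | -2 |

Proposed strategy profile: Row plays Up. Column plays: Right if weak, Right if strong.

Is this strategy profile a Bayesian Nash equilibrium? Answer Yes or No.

Row plays Up: E[Up] = 0.25·(9) + 0.75·(9) = 9; E[Down] = 4. Best-responding. ✓
Column (type weak), facing Up: Left gives -2, Right gives 4. Proposed Right is best. ✓
Column (type strong), facing Up: Left gives 14, Right gives 1. Proposed Right is not best — profitable deviation exists. ✗

No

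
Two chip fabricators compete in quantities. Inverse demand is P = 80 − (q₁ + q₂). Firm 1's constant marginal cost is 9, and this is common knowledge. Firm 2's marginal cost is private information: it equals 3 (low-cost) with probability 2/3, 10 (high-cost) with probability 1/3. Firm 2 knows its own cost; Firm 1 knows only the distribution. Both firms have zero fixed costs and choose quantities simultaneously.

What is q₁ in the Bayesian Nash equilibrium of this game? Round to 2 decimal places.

Type-c best response for Firm 2: q₂(c) = (80 − c)/2 − q₁/2.
Firm 1 maximizes expected profit; its first-order condition is 80 − 2q₁ − E[q₂] − 9 = 0.
Substituting E[q₂] and solving: E[c₂] = 5.33333, so q₁ = (80 − 2·9 + 5.33333)/3 = 22.4444.

22.44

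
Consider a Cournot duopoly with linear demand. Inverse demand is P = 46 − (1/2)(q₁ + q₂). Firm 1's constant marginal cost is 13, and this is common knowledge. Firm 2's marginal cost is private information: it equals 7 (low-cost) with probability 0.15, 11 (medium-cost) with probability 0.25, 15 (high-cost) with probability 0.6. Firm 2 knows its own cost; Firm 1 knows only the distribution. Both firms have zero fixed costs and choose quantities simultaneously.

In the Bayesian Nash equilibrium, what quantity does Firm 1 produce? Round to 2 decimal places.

Type-c best response for Firm 2: q₂(c) = (46 − c) − q₁/2.
Firm 1 maximizes expected profit; its first-order condition is 46 − q₁ − (1/2)E[q₂] − 13 = 0.
Substituting E[q₂] and solving: E[c₂] = 12.8, so q₁ = (46 − 2·13 + 12.8)/(3/2) = 21.8667.

21.87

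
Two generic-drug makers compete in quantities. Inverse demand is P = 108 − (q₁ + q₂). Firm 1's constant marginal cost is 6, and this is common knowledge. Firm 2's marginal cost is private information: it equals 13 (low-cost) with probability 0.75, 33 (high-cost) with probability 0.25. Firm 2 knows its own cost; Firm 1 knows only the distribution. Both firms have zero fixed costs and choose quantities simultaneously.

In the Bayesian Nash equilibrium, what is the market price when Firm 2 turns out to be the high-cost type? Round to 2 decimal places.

Type-c best response for Firm 2: q₂(c) = (108 − c)/2 − q₁/2.
Firm 1 maximizes expected profit; its first-order condition is 108 − 2q₁ − E[q₂] − 6 = 0.
Substituting E[q₂] and solving: E[c₂] = 18, so q₁ = (108 − 2·6 + 18)/3 = 38.
q₂(high-cost) = 18.5, so P = 108 − (38 + 18.5) = 51.5.

51.50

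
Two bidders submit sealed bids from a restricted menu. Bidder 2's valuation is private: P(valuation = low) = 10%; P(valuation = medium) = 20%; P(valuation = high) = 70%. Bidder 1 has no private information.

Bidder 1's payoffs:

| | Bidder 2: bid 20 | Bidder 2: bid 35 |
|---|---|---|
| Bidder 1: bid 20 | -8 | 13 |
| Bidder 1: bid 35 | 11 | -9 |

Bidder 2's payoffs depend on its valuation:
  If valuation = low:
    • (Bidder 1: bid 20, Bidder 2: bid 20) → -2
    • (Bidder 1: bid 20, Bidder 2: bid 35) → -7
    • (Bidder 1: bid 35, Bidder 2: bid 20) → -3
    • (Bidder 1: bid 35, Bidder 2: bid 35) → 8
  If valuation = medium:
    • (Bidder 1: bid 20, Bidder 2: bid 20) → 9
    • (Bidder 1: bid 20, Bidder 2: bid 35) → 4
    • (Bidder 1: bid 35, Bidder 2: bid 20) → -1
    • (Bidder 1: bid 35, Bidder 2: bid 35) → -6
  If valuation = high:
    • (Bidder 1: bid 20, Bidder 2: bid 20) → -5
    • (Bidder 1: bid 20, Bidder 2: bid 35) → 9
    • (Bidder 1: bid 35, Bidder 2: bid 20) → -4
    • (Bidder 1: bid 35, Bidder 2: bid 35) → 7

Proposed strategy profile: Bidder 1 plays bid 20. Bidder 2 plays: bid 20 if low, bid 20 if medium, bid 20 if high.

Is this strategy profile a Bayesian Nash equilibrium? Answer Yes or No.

A profile is a BNE iff every type of every player is best-responding given beliefs about the other side.
Bidder 1 plays bid 20: E[bid 20] = 0.1·(-8) + 0.2·(-8) + 0.7·(-8) = -8; E[bid 35] = 11. Not best-responding. ✗
Bidder 2 (valuation low), facing bid 20: bid 20 gives -2, bid 35 gives -7. Proposed bid 20 is best. ✓
Bidder 2 (valuation medium), facing bid 20: bid 20 gives 9, bid 35 gives 4. Proposed bid 20 is best. ✓
Bidder 2 (valuation high), facing bid 20: bid 20 gives -5, bid 35 gives 9. Proposed bid 20 is not best — profitable deviation exists. ✗

No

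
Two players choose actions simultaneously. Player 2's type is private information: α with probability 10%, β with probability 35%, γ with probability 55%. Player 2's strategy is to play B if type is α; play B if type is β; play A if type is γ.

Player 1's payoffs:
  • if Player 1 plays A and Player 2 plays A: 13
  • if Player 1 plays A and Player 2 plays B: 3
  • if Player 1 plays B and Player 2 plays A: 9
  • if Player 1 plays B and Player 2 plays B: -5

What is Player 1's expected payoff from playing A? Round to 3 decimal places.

Take the expectation over Player 2's type, weighting each type's action by its prior probability.
E[A] = 0.1·3 + 0.35·3 + 0.55·13 = 0.3 + 1.05 + 7.15 = 8.5

8.500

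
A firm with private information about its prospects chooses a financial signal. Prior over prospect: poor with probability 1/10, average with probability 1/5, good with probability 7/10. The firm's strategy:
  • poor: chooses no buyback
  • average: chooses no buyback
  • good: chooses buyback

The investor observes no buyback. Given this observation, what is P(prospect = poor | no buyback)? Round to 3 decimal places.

0.333

P(no buyback) = (1/10)·1 + (1/5)·1 + (7/10)·0 = 3/10
P(poor | no buyback) = ((1/10)·1) / (3/10) = (1/10) / (3/10) = 1/3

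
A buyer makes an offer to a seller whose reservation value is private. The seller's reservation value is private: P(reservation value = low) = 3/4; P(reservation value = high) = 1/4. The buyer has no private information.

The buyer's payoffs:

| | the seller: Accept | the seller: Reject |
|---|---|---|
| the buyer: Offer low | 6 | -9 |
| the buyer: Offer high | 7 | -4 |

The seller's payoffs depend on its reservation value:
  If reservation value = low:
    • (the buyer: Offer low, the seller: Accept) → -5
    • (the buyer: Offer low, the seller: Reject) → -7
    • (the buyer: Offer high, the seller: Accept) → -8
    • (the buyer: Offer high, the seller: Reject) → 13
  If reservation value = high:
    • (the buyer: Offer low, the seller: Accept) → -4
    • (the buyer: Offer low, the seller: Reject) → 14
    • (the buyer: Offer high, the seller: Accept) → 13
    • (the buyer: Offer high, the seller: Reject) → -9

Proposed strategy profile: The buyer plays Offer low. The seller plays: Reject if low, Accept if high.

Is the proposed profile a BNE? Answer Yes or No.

The buyer plays Offer low: E[Offer low] = 3/4·(-9) + 1/4·(6) = -21/4; E[Offer high] = -5/4. Not best-responding. ✗
The seller (reservation value low), facing Offer low: Accept gives -5, Reject gives -7. Proposed Reject is not best — profitable deviation exists. ✗
The seller (reservation value high), facing Offer low: Accept gives -4, Reject gives 14. Proposed Accept is not best — profitable deviation exists. ✗

No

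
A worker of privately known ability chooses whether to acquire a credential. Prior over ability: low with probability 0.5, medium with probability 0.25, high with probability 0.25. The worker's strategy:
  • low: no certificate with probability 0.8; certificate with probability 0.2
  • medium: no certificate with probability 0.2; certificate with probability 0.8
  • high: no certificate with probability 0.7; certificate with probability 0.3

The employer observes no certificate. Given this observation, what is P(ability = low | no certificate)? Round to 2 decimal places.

Apply Bayes' rule using the sender's strategy as the likelihood.
P(no certificate) = 0.5·0.8 + 0.25·0.2 + 0.25·0.7 = 0.625
P(low | no certificate) = (0.5·0.8) / 0.625 = 0.4 / 0.625 = 0.64

0.64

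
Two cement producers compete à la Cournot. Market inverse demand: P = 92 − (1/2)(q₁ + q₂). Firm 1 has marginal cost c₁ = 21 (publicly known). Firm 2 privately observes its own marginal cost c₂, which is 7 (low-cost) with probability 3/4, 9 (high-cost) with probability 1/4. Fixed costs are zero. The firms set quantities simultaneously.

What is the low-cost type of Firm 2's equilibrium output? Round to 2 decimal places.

Type-c best response for Firm 2: q₂(c) = (92 − c) − q₁/2.
Firm 1 maximizes expected profit; its first-order condition is 92 − q₁ − (1/2)E[q₂] − 21 = 0.
Substituting E[q₂] and solving: E[c₂] = 7.5, so q₁ = (92 − 2·21 + 7.5)/(3/2) = 38.3333.
q₂(low-cost) = (92 − 7 − (1/2)·38.3333) = 65.8333.

65.83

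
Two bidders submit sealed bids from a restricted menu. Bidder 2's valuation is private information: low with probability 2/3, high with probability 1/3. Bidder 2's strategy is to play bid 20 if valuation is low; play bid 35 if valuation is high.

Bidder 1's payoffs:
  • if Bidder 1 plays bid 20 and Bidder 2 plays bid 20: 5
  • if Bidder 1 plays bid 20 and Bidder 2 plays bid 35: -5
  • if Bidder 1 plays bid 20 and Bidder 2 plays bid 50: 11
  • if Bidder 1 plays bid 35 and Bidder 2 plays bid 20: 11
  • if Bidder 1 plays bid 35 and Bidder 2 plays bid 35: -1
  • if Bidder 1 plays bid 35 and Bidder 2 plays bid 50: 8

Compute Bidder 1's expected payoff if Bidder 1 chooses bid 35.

E[bid 35] = 2/3·11 + 1/3·(-1) = 22/3 + (-1/3) = 7

7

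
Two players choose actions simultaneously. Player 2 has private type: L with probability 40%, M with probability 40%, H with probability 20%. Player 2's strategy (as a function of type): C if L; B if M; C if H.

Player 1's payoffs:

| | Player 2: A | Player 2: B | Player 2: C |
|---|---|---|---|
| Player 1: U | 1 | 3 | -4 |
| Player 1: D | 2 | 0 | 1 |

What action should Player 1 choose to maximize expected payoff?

D

E[U] = 0.4·(-4) + 0.4·(3) + 0.2·(-4) = -1.2
E[D] = 0.4·(1) + 0.4·(0) + 0.2·(1) = 0.6
Best response: D (0.6 is the largest).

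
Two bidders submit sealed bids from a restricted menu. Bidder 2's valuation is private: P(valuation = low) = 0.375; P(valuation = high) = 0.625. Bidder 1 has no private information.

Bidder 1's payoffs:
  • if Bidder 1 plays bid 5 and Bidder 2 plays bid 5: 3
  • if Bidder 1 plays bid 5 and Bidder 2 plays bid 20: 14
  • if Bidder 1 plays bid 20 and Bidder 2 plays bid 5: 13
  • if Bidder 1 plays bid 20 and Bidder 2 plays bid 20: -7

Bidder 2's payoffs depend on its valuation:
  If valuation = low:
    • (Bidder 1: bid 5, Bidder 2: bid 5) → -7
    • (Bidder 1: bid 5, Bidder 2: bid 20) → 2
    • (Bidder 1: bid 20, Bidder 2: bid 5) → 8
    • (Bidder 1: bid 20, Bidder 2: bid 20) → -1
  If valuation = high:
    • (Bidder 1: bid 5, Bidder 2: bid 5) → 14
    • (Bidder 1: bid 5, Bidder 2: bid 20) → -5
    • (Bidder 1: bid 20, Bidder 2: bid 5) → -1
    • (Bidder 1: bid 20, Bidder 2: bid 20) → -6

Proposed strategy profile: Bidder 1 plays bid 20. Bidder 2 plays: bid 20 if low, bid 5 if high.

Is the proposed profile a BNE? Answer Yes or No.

No

Bidder 1 plays bid 20: E[bid 20] = 0.375·(-7) + 0.625·(13) = 5.5; E[bid 5] = 7.125. Not best-responding. ✗
Bidder 2 (valuation low), facing bid 20: bid 5 gives 8, bid 20 gives -1. Proposed bid 20 is not best — profitable deviation exists. ✗
Bidder 2 (valuation high), facing bid 20: bid 5 gives -1, bid 20 gives -6. Proposed bid 5 is best. ✓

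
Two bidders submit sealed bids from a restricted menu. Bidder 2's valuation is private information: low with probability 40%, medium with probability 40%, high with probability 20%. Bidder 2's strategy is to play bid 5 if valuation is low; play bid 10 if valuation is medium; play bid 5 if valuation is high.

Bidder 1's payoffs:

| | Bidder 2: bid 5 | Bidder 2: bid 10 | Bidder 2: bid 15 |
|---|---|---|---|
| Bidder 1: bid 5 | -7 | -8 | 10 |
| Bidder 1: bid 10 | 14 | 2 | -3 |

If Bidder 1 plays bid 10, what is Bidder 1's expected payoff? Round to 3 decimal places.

E[bid 10] = 0.4·14 + 0.4·2 + 0.2·14 = 5.6 + 0.8 + 2.8 = 9.2

9.200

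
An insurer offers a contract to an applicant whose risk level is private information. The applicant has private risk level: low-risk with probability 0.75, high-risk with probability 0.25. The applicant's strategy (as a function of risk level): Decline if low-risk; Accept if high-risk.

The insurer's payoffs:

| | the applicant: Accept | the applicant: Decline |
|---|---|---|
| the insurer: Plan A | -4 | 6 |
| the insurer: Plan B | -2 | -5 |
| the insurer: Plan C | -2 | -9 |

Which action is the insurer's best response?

E[Plan A] = 0.75·(6) + 0.25·(-4) = 3.5
E[Plan B] = 0.75·(-5) + 0.25·(-2) = -4.25
E[Plan C] = 0.75·(-9) + 0.25·(-2) = -7.25
Best response: Plan A (3.5 is the largest).

Plan A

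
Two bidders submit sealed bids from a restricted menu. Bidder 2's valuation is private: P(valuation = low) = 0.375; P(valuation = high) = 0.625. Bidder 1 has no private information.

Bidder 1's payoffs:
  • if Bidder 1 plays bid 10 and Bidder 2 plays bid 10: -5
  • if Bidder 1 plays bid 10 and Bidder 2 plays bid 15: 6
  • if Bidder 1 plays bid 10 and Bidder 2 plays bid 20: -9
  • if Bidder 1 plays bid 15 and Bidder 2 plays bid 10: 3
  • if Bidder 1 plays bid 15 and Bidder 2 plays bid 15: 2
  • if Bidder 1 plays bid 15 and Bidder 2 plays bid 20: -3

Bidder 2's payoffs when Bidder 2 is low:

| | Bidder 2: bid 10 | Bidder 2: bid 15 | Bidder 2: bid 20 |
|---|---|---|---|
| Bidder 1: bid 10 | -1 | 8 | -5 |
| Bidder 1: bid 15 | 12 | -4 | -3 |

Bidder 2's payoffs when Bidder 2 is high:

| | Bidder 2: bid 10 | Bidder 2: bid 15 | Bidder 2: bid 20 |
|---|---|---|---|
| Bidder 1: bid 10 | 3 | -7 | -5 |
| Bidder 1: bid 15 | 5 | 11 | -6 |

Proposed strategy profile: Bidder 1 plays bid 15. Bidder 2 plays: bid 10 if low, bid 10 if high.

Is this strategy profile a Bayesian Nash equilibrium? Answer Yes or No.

No

Bidder 1 plays bid 15: E[bid 15] = 0.375·(3) + 0.625·(3) = 3; E[bid 10] = -5. Best-responding. ✓
Bidder 2 (valuation low), facing bid 15: bid 10 gives 12, bid 15 gives -4, bid 20 gives -3. Proposed bid 10 is best. ✓
Bidder 2 (valuation high), facing bid 15: bid 10 gives 5, bid 15 gives 11, bid 20 gives -6. Proposed bid 10 is not best — profitable deviation exists. ✗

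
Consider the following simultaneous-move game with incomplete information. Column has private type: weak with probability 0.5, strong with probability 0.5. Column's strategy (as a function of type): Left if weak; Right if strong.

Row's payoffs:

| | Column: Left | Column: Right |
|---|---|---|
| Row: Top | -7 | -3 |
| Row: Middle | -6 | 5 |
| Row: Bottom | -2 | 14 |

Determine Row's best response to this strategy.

Bottom

E[Top] = 0.5·(-7) + 0.5·(-3) = -5
E[Middle] = 0.5·(-6) + 0.5·(5) = -0.5
E[Bottom] = 0.5·(-2) + 0.5·(14) = 6
Best response: Bottom (6 is the largest).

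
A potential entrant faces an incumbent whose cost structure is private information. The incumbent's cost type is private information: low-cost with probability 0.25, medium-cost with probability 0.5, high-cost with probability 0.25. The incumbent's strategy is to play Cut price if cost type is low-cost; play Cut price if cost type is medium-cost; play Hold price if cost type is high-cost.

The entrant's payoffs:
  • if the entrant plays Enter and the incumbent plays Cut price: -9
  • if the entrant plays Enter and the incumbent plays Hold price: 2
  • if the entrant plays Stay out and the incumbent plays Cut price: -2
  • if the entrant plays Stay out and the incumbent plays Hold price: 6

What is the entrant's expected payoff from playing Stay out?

0

Take the expectation over the incumbent's cost type, weighting each type's action by its prior probability.
E[Stay out] = 0.25·(-2) + 0.5·(-2) + 0.25·6 = (-0.5) + (-1) + 1.5 = 0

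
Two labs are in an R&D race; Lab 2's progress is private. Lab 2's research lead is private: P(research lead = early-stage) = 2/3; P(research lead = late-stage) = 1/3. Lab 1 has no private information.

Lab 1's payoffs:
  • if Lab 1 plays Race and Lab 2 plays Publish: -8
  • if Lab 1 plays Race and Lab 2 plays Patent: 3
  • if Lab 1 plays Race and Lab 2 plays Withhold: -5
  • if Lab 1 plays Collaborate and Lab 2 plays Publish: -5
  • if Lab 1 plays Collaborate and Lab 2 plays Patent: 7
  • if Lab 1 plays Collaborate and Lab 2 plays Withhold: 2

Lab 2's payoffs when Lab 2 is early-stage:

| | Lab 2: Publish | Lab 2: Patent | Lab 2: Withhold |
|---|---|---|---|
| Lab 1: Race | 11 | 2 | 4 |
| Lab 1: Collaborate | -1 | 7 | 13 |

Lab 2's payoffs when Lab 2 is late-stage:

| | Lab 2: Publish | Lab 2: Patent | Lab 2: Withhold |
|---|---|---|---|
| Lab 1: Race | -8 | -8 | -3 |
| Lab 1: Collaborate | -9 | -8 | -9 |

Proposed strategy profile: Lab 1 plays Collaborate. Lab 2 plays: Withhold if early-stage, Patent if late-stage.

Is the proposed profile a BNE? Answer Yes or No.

Lab 1 plays Collaborate: E[Collaborate] = 2/3·(2) + 1/3·(7) = 11/3; E[Race] = -7/3. Best-responding. ✓
Lab 2 (research lead early-stage), facing Collaborate: Publish gives -1, Patent gives 7, Withhold gives 13. Proposed Withhold is best. ✓
Lab 2 (research lead late-stage), facing Collaborate: Publish gives -9, Patent gives -8, Withhold gives -9. Proposed Patent is best. ✓

Yes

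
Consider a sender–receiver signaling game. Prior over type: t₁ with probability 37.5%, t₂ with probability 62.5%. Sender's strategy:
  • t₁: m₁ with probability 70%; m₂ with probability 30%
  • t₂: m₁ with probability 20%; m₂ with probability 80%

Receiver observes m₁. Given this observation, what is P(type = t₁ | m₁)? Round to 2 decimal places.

Apply Bayes' rule using the sender's strategy as the likelihood.
P(m₁) = 0.375·0.7 + 0.625·0.2 = 0.3875
P(t₁ | m₁) = (0.375·0.7) / 0.3875 = 0.2625 / 0.3875 = 0.677419

0.68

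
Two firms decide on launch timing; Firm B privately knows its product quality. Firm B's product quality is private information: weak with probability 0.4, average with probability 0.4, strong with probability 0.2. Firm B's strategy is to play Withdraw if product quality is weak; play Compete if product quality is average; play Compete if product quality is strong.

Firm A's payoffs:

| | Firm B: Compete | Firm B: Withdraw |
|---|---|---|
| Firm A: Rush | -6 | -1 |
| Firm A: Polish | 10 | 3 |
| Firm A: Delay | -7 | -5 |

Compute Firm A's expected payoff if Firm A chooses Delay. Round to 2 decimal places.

-6.20

E[Delay] = 0.4·(-5) + 0.4·(-7) + 0.2·(-7) = (-2) + (-2.8) + (-1.4) = -6.2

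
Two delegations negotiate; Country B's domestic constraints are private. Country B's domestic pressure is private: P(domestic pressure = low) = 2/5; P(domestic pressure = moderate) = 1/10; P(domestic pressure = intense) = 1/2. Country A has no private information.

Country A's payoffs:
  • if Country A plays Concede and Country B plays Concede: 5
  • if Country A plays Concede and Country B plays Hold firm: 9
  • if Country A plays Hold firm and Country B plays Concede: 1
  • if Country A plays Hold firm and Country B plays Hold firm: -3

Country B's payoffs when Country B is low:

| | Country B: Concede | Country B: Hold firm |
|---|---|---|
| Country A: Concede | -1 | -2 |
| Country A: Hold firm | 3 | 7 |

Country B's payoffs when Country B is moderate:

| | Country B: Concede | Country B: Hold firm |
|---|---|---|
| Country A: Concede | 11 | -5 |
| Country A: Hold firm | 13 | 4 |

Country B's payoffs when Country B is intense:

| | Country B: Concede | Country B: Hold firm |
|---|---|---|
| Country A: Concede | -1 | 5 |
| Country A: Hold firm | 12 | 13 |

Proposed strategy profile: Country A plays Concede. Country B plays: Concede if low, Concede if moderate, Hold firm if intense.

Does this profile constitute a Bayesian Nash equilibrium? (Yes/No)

Yes

Country A plays Concede: E[Concede] = 2/5·(5) + 1/10·(5) + 1/2·(9) = 7; E[Hold firm] = -1. Best-responding. ✓
Country B (domestic pressure low), facing Concede: Concede gives -1, Hold firm gives -2. Proposed Concede is best. ✓
Country B (domestic pressure moderate), facing Concede: Concede gives 11, Hold firm gives -5. Proposed Concede is best. ✓
Country B (domestic pressure intense), facing Concede: Concede gives -1, Hold firm gives 5. Proposed Hold firm is best. ✓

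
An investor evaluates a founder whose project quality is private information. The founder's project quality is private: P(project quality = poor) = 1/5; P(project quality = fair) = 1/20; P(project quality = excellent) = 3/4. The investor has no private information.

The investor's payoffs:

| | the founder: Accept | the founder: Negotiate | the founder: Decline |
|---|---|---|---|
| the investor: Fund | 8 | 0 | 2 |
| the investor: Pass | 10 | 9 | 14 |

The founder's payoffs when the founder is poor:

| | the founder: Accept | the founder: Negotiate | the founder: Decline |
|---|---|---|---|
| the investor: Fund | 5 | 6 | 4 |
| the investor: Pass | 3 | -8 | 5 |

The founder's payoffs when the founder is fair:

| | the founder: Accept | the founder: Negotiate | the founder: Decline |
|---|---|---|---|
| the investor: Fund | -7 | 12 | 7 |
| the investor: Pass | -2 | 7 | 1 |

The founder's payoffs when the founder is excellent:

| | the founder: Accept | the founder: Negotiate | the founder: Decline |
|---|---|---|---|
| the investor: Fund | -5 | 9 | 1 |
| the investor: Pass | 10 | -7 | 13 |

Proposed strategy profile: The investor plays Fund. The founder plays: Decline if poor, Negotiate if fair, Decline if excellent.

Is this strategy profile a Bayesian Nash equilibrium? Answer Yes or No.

The investor plays Fund: E[Fund] = 1/5·(2) + 1/20·(0) + 3/4·(2) = 19/10; E[Pass] = 55/4. Not best-responding. ✗
The founder (project quality poor), facing Fund: Accept gives 5, Negotiate gives 6, Decline gives 4. Proposed Decline is not best — profitable deviation exists. ✗
The founder (project quality fair), facing Fund: Accept gives -7, Negotiate gives 12, Decline gives 7. Proposed Negotiate is best. ✓
The founder (project quality excellent), facing Fund: Accept gives -5, Negotiate gives 9, Decline gives 1. Proposed Decline is not best — profitable deviation exists. ✗

No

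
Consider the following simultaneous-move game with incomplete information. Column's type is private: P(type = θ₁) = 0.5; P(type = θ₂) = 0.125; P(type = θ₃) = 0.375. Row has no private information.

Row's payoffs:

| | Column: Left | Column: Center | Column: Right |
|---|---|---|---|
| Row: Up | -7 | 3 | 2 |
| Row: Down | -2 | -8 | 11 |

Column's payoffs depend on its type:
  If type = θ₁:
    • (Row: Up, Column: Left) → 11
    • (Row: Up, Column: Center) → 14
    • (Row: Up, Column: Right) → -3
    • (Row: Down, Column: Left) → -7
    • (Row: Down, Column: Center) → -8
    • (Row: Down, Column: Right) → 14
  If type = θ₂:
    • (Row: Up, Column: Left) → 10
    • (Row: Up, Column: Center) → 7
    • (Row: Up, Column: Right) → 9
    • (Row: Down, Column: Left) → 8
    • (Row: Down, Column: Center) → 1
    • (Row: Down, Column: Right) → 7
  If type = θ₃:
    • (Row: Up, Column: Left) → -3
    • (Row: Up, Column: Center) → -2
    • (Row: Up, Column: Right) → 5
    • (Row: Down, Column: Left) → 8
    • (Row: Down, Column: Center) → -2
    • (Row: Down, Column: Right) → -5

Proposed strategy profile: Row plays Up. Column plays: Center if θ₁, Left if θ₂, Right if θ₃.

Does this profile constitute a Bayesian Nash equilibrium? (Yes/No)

Yes

A profile is a BNE iff every type of every player is best-responding given beliefs about the other side.
Row plays Up: E[Up] = 0.5·(3) + 0.125·(-7) + 0.375·(2) = 1.375; E[Down] = -0.125. Best-responding. ✓
Column (type θ₁), facing Up: Left gives 11, Center gives 14, Right gives -3. Proposed Center is best. ✓
Column (type θ₂), facing Up: Left gives 10, Center gives 7, Right gives 9. Proposed Left is best. ✓
Column (type θ₃), facing Up: Left gives -3, Center gives -2, Right gives 5. Proposed Right is best. ✓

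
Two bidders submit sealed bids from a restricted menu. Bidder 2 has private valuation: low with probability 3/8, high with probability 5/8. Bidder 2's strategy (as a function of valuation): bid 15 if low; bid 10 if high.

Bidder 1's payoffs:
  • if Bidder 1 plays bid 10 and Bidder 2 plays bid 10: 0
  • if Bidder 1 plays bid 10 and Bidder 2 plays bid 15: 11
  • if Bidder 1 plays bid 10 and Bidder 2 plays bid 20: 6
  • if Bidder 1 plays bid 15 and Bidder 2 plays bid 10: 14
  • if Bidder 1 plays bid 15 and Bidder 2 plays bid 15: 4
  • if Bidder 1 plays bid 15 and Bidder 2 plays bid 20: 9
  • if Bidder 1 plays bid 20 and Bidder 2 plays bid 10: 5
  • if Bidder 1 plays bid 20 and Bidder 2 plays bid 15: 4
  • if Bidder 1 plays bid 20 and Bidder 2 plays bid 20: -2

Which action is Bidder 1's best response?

E[bid 10] = 3/8·(11) + 5/8·(0) = 33/8
E[bid 15] = 3/8·(4) + 5/8·(14) = 41/4
E[bid 20] = 3/8·(4) + 5/8·(5) = 37/8
Best response: bid 15 (41/4 is the largest).

bid 15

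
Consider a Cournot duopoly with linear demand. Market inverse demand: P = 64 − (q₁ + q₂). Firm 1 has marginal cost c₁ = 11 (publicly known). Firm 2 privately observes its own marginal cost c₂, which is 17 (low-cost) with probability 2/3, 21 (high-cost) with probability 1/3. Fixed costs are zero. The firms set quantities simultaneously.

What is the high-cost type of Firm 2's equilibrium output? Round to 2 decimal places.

Firm 2 with cost c maximizes (64 − (q₁+q₂) − c)·q₂, giving q₂(c) = (64 − c − q₁)/2.
E[c₂] = 2/3·17 + 1/3·21 = 18.3333
Firm 1's FOC against E[q₂] yields q₁ = (64 − 2·11 + E[c₂])/3 = (64 − 22 + 18.3333)/3 = 20.1111.
q₂(high-cost) = (64 − 21 − 20.1111)/2 = 11.4444.

11.44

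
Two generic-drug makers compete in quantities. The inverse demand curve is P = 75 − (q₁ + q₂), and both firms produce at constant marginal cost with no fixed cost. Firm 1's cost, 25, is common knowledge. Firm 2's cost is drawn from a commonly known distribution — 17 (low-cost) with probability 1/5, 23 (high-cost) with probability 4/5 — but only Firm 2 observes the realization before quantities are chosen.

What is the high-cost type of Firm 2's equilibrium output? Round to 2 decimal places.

Each type of Firm 2 best-responds to q₁; Firm 1 best-responds to the expected q₂ over Firm 2's types.
Firm 2 with cost c maximizes (75 − (q₁+q₂) − c)·q₂, giving q₂(c) = (75 − c − q₁)/2.
E[c₂] = 1/5·17 + 4/5·23 = 21.8
Firm 1's FOC against E[q₂] yields q₁ = (75 − 2·25 + E[c₂])/3 = (75 − 50 + 21.8)/3 = 15.6.
q₂(high-cost) = (75 − 23 − 15.6)/2 = 18.2.

18.20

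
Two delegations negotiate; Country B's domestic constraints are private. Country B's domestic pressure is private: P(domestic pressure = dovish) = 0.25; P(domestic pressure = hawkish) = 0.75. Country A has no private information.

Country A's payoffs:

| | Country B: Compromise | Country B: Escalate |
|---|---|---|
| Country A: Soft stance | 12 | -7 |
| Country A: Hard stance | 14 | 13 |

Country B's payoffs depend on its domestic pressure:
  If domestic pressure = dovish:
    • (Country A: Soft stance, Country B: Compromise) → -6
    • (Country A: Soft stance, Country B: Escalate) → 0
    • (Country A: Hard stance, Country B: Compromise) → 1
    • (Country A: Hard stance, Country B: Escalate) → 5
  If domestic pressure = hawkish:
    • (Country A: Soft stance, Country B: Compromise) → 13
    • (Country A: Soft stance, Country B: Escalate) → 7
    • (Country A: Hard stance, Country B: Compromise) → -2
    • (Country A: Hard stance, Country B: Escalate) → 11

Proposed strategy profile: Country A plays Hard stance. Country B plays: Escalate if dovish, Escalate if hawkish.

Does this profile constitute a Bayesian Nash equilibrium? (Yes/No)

Country A plays Hard stance: E[Hard stance] = 0.25·(13) + 0.75·(13) = 13; E[Soft stance] = -7. Best-responding. ✓
Country B (domestic pressure dovish), facing Hard stance: Compromise gives 1, Escalate gives 5. Proposed Escalate is best. ✓
Country B (domestic pressure hawkish), facing Hard stance: Compromise gives -2, Escalate gives 11. Proposed Escalate is best. ✓

Yes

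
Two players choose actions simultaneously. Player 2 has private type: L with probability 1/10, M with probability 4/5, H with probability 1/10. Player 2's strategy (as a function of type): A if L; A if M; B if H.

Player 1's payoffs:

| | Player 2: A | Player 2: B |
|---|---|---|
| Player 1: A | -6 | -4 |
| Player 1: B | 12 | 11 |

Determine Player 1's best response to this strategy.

B

E[A] = 1/10·(-6) + 4/5·(-6) + 1/10·(-4) = -29/5
E[B] = 1/10·(12) + 4/5·(12) + 1/10·(11) = 119/10
Best response: B (119/10 is the largest).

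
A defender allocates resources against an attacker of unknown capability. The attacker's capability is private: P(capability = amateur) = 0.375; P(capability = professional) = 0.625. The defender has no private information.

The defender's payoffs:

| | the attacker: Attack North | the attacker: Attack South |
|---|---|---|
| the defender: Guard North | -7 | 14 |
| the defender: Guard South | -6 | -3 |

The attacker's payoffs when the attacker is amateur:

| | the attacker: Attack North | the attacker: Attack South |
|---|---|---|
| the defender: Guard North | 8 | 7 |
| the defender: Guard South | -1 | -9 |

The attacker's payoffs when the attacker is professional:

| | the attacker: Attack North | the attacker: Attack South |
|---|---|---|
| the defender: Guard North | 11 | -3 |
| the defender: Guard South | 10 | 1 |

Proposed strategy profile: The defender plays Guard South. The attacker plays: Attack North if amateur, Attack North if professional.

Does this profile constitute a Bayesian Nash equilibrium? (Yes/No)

The defender plays Guard South: E[Guard South] = 0.375·(-6) + 0.625·(-6) = -6; E[Guard North] = -7. Best-responding. ✓
The attacker (capability amateur), facing Guard South: Attack North gives -1, Attack South gives -9. Proposed Attack North is best. ✓
The attacker (capability professional), facing Guard South: Attack North gives 10, Attack South gives 1. Proposed Attack North is best. ✓

Yes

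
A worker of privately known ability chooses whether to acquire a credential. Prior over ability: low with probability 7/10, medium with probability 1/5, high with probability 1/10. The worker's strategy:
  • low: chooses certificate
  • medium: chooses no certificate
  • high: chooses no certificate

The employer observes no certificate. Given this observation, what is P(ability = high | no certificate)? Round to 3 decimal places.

P(no certificate) = (7/10)·0 + (1/5)·1 + (1/10)·1 = 3/10
P(high | no certificate) = ((1/10)·1) / (3/10) = (1/10) / (3/10) = 1/3

0.333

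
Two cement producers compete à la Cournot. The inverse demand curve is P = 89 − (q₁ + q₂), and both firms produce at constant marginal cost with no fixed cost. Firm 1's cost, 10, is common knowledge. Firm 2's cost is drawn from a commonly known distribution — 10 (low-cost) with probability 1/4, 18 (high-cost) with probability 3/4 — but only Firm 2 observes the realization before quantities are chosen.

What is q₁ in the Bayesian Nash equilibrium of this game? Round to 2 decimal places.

Type-c best response for Firm 2: q₂(c) = (89 − c)/2 − q₁/2.
Firm 1 maximizes expected profit; its first-order condition is 89 − 2q₁ − E[q₂] − 10 = 0.
Substituting E[q₂] and solving: E[c₂] = 16, so q₁ = (89 − 2·10 + 16)/3 = 28.3333.

28.33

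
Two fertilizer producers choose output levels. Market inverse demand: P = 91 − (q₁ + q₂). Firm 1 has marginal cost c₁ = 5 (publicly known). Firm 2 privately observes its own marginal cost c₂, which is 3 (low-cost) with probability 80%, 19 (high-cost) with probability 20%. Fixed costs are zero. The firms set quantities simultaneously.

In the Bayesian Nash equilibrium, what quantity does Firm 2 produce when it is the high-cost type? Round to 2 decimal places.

Type-c best response for Firm 2: q₂(c) = (91 − c)/2 − q₁/2.
Firm 1 maximizes expected profit; its first-order condition is 91 − 2q₁ − E[q₂] − 5 = 0.
Substituting E[q₂] and solving: E[c₂] = 6.2, so q₁ = (91 − 2·5 + 6.2)/3 = 29.0667.
q₂(high-cost) = (91 − 19 − 29.0667)/2 = 21.4667.

21.47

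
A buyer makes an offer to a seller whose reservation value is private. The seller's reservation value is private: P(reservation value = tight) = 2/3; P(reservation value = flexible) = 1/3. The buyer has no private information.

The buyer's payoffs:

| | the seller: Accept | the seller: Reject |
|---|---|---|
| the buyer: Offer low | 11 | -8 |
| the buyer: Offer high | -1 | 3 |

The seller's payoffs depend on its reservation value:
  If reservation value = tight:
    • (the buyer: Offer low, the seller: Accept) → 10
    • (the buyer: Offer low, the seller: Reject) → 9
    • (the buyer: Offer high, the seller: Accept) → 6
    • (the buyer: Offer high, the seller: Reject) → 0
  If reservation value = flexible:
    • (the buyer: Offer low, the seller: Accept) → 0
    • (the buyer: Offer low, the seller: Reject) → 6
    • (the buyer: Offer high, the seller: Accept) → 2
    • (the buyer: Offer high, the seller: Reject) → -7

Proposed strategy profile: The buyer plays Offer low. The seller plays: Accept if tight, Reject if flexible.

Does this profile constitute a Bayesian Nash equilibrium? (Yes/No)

Yes

A profile is a BNE iff every type of every player is best-responding given beliefs about the other side.
The buyer plays Offer low: E[Offer low] = 2/3·(11) + 1/3·(-8) = 14/3; E[Offer high] = 1/3. Best-responding. ✓
The seller (reservation value tight), facing Offer low: Accept gives 10, Reject gives 9. Proposed Accept is best. ✓
The seller (reservation value flexible), facing Offer low: Accept gives 0, Reject gives 6. Proposed Reject is best. ✓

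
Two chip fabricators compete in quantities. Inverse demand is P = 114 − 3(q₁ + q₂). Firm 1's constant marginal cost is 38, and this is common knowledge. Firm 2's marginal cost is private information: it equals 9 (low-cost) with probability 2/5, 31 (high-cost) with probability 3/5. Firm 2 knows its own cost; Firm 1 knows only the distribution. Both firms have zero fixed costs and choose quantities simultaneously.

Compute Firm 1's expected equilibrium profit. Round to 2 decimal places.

134.22

Type-c best response for Firm 2: q₂(c) = (114 − c)/6 − q₁/2.
Firm 1 maximizes expected profit; its first-order condition is 114 − 6q₁ − 3E[q₂] − 38 = 0.
Substituting E[q₂] and solving: E[c₂] = 22.2, so q₁ = (114 − 2·38 + 22.2)/9 = 6.68889.
E[P] = 114 − 3·(q₁ + E[q₂]) = 58.0667; Firm 1's expected profit = (E[P] − 38)·q₁ = (58.0667 − 38)·6.68889 = 134.224.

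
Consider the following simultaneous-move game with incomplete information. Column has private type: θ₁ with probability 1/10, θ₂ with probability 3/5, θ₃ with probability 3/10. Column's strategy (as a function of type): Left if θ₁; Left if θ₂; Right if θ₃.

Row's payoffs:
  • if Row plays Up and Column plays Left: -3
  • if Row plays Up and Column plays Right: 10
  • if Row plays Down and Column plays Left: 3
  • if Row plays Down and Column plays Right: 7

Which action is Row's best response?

Down

E[Up] = 1/10·(-3) + 3/5·(-3) + 3/10·(10) = 9/10
E[Down] = 1/10·(3) + 3/5·(3) + 3/10·(7) = 21/5
Best response: Down (21/5 is the largest).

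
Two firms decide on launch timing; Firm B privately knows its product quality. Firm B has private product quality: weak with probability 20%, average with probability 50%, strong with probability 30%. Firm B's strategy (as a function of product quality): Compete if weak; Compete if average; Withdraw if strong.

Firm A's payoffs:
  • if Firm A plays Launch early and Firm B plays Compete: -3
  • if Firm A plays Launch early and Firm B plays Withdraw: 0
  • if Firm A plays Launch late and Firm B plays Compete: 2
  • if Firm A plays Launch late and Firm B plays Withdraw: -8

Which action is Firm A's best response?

Launch late

Compute Firm A's expected payoff for each action, taking the expectation over Firm B's type.
E[Launch early] = 0.2·(-3) + 0.5·(-3) + 0.3·(0) = -2.1
E[Launch late] = 0.2·(2) + 0.5·(2) + 0.3·(-8) = -1
Best response: Launch late (-1 is the largest).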